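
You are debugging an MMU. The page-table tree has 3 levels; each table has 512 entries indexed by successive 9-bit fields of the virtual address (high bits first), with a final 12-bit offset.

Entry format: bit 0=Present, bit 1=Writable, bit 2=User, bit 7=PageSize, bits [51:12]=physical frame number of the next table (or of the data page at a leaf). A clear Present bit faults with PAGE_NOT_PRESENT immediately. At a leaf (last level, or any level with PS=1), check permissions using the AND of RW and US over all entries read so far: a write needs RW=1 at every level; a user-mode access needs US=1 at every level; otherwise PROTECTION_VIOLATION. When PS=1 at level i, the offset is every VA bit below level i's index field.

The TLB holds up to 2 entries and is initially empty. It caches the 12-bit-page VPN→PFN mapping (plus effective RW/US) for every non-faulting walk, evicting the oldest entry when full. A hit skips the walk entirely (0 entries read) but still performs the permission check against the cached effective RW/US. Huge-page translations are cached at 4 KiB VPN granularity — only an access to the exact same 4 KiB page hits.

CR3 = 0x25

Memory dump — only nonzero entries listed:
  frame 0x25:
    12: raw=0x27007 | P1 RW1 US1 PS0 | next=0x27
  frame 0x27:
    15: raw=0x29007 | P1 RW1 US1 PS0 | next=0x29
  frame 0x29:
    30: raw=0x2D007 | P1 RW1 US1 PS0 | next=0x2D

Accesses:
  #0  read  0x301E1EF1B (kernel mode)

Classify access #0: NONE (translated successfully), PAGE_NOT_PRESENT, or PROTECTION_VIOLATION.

Per-access translation:
#0 VA=0x301E1EF1B (r,kernel):
  [0] read 0x25 idx=12: raw=0x27007 flags P=1 W=1 U=1 S=0
  [1] read 0x27 idx=15: raw=0x29007 flags P=1 W=1 U=1 S=0
  [2] read 0x29 idx=30: raw=0x2D007 flags P=1 W=1 U=1 S=0
  → PA=0x2DF1B  (3 entries read)

Access #0 fault: NONE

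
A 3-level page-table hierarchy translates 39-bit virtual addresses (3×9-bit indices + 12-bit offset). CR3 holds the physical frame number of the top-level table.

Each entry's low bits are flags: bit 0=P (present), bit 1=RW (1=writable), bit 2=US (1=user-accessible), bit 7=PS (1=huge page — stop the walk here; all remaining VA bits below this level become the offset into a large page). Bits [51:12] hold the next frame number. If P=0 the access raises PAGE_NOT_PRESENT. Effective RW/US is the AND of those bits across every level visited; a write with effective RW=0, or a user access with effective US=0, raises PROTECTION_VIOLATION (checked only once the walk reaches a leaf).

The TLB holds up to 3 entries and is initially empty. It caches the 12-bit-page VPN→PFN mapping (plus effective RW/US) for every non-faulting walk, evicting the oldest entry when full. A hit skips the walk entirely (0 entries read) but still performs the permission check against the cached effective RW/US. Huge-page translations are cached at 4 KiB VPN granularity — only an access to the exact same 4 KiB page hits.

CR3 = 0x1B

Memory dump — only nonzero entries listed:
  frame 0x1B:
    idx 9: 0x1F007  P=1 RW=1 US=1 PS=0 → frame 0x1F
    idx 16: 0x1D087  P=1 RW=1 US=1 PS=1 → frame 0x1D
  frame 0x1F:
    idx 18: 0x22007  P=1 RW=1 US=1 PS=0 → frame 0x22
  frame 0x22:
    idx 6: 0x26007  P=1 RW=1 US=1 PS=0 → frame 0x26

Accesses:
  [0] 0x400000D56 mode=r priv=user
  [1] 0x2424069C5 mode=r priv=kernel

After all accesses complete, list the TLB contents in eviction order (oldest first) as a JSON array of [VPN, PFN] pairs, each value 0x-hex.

Trace:
#0 VA=0x400000D56 (r,user):
  L0: frame=0x1B idx=16 entry=0x1D087 [P=1 RW=1 US=1 PS=1]
  → PA=0x1DD56 (huge @L0)  (1 entries read)
#1 VA=0x2424069C5 (r,kernel):
  L0: frame=0x1B idx=9 entry=0x1F007 [P=1 RW=1 US=1 PS=0]
  L1: frame=0x1F idx=18 entry=0x22007 [P=1 RW=1 US=1 PS=0]
  L2: frame=0x22 idx=6 entry=0x26007 [P=1 RW=1 US=1 PS=0]
  → PA=0x269C5  (3 entries read)

TLB: [["0x400000", "0x1D"], ["0x242406", "0x26"]]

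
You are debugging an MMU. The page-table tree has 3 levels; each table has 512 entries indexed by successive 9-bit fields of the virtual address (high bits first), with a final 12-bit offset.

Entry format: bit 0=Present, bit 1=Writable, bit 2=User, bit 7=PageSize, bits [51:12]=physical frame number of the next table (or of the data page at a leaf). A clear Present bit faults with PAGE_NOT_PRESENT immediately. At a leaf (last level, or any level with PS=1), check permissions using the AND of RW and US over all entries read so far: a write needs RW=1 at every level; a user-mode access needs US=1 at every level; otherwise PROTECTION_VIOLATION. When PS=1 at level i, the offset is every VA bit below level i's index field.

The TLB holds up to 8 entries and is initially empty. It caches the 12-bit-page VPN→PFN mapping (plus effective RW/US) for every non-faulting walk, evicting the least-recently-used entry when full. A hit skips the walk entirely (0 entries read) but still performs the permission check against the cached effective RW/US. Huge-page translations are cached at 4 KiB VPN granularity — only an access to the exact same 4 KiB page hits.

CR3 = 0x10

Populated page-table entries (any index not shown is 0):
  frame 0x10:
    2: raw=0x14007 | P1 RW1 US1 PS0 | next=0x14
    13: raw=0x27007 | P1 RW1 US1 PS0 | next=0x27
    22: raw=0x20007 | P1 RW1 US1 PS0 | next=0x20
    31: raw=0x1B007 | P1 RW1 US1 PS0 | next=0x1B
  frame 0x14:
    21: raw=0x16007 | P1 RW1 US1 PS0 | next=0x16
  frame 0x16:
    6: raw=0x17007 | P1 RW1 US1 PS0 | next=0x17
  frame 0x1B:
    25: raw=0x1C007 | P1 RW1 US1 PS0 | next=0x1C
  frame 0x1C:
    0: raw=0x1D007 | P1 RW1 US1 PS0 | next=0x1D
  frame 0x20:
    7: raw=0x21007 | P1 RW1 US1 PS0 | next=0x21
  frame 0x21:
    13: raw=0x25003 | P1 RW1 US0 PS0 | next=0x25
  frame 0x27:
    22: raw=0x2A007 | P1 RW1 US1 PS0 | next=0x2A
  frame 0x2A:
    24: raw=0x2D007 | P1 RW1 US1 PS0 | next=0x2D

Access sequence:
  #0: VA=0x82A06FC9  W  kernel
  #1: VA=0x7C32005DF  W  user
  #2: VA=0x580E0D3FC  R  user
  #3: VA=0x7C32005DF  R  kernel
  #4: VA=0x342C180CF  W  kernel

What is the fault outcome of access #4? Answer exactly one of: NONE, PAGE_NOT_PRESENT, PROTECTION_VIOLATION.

Per-access translation:
#0 VA=0x82A06FC9 (w,kernel):
  L0: frame=0x10 idx=2 entry=0x14007 [P=1 RW=1 US=1 PS=0]
  L1: frame=0x14 idx=21 entry=0x16007 [P=1 RW=1 US=1 PS=0]
  L2: frame=0x16 idx=6 entry=0x17007 [P=1 RW=1 US=1 PS=0]
  → PA=0x17FC9  (3 entries read)
#1 VA=0x7C32005DF (w,user):
  L0: frame=0x10 idx=31 entry=0x1B007 [P=1 RW=1 US=1 PS=0]
  L1: frame=0x1B idx=25 entry=0x1C007 [P=1 RW=1 US=1 PS=0]
  L2: frame=0x1C idx=0 entry=0x1D007 [P=1 RW=1 US=1 PS=0]
  → PA=0x1D5DF  (3 entries read)
#2 VA=0x580E0D3FC (r,user):
  L0: frame=0x10 idx=22 entry=0x20007 [P=1 RW=1 US=1 PS=0]
  L1: frame=0x20 idx=7 entry=0x21007 [P=1 RW=1 US=1 PS=0]
  L2: frame=0x21 idx=13 entry=0x25003 [P=1 RW=1 US=0 PS=0]
  → PROTECTION_VIOLATION  (3 entries read)
#3 VA=0x7C32005DF (r,kernel):
  TLB hit vpn=0x7C3200 → PA=0x1D5DF
#4 VA=0x342C180CF (w,kernel):
  L0: frame=0x10 idx=13 entry=0x27007 [P=1 RW=1 US=1 PS=0]
  L1: frame=0x27 idx=22 entry=0x2A007 [P=1 RW=1 US=1 PS=0]
  L2: frame=0x2A idx=24 entry=0x2D007 [P=1 RW=1 US=1 PS=0]
  → PA=0x2D0CF  (3 entries read)

Access #4 fault: NONE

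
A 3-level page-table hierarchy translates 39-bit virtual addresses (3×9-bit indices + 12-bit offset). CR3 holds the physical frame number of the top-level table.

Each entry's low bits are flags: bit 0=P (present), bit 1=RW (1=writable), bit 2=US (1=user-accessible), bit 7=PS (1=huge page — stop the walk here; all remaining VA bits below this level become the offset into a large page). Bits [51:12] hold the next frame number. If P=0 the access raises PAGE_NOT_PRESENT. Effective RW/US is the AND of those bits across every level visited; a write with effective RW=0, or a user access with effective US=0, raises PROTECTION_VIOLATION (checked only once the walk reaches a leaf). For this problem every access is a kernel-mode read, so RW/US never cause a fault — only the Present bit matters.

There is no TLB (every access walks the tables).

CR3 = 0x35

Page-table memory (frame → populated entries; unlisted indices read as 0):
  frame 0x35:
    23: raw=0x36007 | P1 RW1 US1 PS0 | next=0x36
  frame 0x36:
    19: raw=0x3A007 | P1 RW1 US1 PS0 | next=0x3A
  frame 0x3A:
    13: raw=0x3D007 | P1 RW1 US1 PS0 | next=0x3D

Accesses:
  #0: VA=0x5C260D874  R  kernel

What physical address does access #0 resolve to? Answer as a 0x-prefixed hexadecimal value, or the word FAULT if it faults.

Trace:
#0 VA=0x5C260D874 (r,kernel):
  lvl0: tbl 0x35, slot 23 ⇒ 0x36007 (P1/RW1/US1/PS0)
  lvl1: tbl 0x36, slot 19 ⇒ 0x3A007 (P1/RW1/US1/PS0)
  lvl2: tbl 0x3A, slot 13 ⇒ 0x3D007 (P1/RW1/US1/PS0)
  → PA=0x3D874  (3 entries read)

Access #0 PA: 0x3D874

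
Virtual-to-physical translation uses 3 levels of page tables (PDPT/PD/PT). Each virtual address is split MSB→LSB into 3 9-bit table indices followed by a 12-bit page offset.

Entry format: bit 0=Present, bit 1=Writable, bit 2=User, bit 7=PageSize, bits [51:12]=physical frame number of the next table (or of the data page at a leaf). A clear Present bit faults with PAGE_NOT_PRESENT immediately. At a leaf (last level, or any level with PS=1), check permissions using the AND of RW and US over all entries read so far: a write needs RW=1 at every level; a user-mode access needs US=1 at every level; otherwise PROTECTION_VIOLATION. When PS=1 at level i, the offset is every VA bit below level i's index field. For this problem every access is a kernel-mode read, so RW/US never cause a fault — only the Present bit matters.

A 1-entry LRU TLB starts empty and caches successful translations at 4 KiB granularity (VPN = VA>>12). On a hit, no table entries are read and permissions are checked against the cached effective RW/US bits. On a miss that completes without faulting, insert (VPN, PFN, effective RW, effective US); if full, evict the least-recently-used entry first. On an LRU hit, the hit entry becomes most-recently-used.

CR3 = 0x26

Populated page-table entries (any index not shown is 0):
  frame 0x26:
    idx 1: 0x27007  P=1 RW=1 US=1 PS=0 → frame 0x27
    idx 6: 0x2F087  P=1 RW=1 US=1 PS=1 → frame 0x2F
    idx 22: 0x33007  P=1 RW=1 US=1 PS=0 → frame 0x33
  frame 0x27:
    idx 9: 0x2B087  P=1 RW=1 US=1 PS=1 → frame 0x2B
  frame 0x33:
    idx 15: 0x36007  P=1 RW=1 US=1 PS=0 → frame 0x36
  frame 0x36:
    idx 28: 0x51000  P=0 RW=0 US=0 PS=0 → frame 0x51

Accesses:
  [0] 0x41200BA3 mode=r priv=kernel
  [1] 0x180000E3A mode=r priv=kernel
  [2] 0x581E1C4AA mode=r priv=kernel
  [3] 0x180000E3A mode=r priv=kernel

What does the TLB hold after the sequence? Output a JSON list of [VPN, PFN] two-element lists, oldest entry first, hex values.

Walk each access:
#0 VA=0x41200BA3 (r,kernel):
  L0: frame=0x26 idx=1 entry=0x27007 [P=1 RW=1 US=1 PS=0]
  L1: frame=0x27 idx=9 entry=0x2B087 [P=1 RW=1 US=1 PS=1]
  ⇒ phys 0x2BBA3 (huge @L1)  [2 reads]
#1 VA=0x180000E3A (r,kernel):
  L0: frame=0x26 idx=6 entry=0x2F087 [P=1 RW=1 US=1 PS=1]
  ⇒ phys 0x2FE3A (huge @L0)  [1 reads]
#2 VA=0x581E1C4AA (r,kernel):
  L0: frame=0x26 idx=22 entry=0x33007 [P=1 RW=1 US=1 PS=0]
  L1: frame=0x33 idx=15 entry=0x36007 [P=1 RW=1 US=1 PS=0]
  L2: frame=0x36 idx=28 entry=0x51000 [P=0 RW=0 US=0 PS=0]
  ✗ PAGE_NOT_PRESENT  [3 reads]
#3 VA=0x180000E3A (r,kernel):
  TLB hit vpn=0x180000 → PA=0x2FE3A

TLB: [["0x180000", "0x2F"]]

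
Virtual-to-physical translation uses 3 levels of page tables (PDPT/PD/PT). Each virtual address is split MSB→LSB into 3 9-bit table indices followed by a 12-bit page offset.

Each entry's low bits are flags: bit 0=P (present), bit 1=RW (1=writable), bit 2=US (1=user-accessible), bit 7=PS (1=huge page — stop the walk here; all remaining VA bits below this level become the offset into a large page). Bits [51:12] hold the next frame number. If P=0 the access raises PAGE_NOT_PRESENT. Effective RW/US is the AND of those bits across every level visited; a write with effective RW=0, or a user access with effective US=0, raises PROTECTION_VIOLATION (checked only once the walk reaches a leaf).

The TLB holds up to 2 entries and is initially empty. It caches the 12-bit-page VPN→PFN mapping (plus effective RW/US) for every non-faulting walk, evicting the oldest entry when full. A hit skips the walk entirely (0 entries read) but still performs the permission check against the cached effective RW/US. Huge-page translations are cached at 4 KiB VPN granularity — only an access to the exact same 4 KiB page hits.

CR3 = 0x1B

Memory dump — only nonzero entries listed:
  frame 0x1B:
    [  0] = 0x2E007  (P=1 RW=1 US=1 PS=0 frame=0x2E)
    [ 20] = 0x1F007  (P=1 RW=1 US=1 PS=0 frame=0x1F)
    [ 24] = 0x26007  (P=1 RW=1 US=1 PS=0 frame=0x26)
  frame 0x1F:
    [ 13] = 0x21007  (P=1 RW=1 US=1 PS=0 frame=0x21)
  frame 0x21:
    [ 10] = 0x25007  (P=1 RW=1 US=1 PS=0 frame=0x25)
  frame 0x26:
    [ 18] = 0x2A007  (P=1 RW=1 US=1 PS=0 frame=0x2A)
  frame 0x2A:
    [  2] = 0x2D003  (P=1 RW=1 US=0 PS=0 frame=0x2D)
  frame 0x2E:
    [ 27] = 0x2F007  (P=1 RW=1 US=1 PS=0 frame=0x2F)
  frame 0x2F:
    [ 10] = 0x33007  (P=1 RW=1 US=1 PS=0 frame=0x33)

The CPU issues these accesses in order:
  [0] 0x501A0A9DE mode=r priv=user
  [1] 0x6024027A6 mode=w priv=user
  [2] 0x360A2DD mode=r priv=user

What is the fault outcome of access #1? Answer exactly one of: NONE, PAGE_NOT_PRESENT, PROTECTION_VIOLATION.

Walk each access:
#0 VA=0x501A0A9DE (r,user):
  [0] read 0x1B idx=20: raw=0x1F007 flags P=1 W=1 U=1 S=0
  [1] read 0x1F idx=13: raw=0x21007 flags P=1 W=1 U=1 S=0
  [2] read 0x21 idx=10: raw=0x25007 flags P=1 W=1 U=1 S=0
  ✓ 0x259DE  — 3 lookups
#1 VA=0x6024027A6 (w,user):
  [0] read 0x1B idx=24: raw=0x26007 flags P=1 W=1 U=1 S=0
  [1] read 0x26 idx=18: raw=0x2A007 flags P=1 W=1 U=1 S=0
  [2] read 0x2A idx=2: raw=0x2D003 flags P=1 W=1 U=0 S=0
  → PROTECTION_VIOLATION  (3 entries read)
#2 VA=0x360A2DD (r,user):
  [0] read 0x1B idx=0: raw=0x2E007 flags P=1 W=1 U=1 S=0
  [1] read 0x2E idx=27: raw=0x2F007 flags P=1 W=1 U=1 S=0
  [2] read 0x2F idx=10: raw=0x33007 flags P=1 W=1 U=1 S=0
  ✓ 0x332DD  — 3 lookups

Access #1 fault: PROTECTION_VIOLATION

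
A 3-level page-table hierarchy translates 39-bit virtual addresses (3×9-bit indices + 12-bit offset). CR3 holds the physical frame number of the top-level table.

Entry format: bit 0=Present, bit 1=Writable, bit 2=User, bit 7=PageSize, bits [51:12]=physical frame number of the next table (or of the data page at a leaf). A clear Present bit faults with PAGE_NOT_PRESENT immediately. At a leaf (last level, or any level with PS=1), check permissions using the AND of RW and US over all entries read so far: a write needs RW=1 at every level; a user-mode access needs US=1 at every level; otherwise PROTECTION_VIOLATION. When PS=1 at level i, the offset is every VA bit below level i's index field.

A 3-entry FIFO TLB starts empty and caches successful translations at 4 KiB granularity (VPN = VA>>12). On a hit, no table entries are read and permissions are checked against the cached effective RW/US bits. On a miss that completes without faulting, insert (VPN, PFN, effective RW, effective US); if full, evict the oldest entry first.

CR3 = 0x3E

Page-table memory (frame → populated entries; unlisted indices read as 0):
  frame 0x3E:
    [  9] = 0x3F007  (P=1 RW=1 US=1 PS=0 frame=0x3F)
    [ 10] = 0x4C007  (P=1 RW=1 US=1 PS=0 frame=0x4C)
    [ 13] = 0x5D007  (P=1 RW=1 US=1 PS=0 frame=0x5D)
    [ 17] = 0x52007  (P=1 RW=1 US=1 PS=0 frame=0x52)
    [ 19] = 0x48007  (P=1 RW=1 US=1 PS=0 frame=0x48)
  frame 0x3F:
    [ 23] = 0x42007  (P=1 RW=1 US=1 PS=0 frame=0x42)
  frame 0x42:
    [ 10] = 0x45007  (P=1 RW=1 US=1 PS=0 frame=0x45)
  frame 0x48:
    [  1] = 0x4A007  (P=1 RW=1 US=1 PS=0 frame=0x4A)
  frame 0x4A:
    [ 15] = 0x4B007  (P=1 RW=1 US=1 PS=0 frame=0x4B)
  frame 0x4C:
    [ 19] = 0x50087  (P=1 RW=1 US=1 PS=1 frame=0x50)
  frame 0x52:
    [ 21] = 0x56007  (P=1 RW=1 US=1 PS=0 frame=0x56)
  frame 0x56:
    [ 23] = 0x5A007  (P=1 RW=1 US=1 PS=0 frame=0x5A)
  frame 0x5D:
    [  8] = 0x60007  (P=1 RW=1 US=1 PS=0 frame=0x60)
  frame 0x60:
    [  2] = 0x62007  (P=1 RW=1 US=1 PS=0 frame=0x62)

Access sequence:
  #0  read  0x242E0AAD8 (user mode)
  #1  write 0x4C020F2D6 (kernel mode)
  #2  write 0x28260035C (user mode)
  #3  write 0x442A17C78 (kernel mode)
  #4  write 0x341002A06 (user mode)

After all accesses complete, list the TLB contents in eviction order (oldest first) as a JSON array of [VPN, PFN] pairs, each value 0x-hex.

Per-access translation:
#0 VA=0x242E0AAD8 (r,user):
  L0: frame=0x3E idx=9 entry=0x3F007 [P=1 RW=1 US=1 PS=0]
  L1: frame=0x3F idx=23 entry=0x42007 [P=1 RW=1 US=1 PS=0]
  L2: frame=0x42 idx=10 entry=0x45007 [P=1 RW=1 US=1 PS=0]
  ⇒ phys 0x45AD8  [3 reads]
#1 VA=0x4C020F2D6 (w,kernel):
  L0: frame=0x3E idx=19 entry=0x48007 [P=1 RW=1 US=1 PS=0]
  L1: frame=0x48 idx=1 entry=0x4A007 [P=1 RW=1 US=1 PS=0]
  L2: frame=0x4A idx=15 entry=0x4B007 [P=1 RW=1 US=1 PS=0]
  ⇒ phys 0x4B2D6  [3 reads]
#2 VA=0x28260035C (w,user):
  L0: frame=0x3E idx=10 entry=0x4C007 [P=1 RW=1 US=1 PS=0]
  L1: frame=0x4C idx=19 entry=0x50087 [P=1 RW=1 US=1 PS=1]
  ⇒ phys 0x5035C (huge @L1)  [2 reads]
#3 VA=0x442A17C78 (w,kernel):
  L0: frame=0x3E idx=17 entry=0x52007 [P=1 RW=1 US=1 PS=0]
  L1: frame=0x52 idx=21 entry=0x56007 [P=1 RW=1 US=1 PS=0]
  L2: frame=0x56 idx=23 entry=0x5A007 [P=1 RW=1 US=1 PS=0]
  ⇒ phys 0x5AC78  [3 reads]
#4 VA=0x341002A06 (w,user):
  L0: frame=0x3E idx=13 entry=0x5D007 [P=1 RW=1 US=1 PS=0]
  L1: frame=0x5D idx=8 entry=0x60007 [P=1 RW=1 US=1 PS=0]
  L2: frame=0x60 idx=2 entry=0x62007 [P=1 RW=1 US=1 PS=0]
  ⇒ phys 0x62A06  [3 reads]

TLB: [["0x282600", "0x50"], ["0x442A17", "0x5A"], ["0x341002", "0x62"]]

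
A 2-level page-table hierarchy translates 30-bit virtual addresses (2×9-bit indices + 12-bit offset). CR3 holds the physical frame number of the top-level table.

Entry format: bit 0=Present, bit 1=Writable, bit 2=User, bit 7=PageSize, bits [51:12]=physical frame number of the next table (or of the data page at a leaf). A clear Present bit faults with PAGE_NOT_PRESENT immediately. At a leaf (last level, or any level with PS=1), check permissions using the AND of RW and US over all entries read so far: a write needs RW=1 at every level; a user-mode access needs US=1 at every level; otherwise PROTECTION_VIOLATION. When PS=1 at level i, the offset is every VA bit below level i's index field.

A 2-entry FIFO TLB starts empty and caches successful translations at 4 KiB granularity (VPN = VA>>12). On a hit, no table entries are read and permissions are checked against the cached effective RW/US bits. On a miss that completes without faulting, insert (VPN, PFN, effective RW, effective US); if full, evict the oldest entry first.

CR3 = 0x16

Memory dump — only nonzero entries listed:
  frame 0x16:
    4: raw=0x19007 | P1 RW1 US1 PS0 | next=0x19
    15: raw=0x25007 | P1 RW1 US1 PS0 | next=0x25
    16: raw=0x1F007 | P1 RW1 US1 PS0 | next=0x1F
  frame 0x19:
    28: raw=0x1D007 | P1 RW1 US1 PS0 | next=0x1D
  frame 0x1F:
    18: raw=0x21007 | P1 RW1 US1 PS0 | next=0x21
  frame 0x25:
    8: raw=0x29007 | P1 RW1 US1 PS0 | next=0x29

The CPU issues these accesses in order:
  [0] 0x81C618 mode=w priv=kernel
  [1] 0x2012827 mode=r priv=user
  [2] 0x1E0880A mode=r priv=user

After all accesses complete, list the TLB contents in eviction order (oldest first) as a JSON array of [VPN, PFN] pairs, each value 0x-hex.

Trace:
#0 VA=0x81C618 (w,kernel):
  lvl0: tbl 0x16, slot 4 ⇒ 0x19007 (P1/RW1/US1/PS0)
  lvl1: tbl 0x19, slot 28 ⇒ 0x1D007 (P1/RW1/US1/PS0)
  ⇒ phys 0x1D618  [2 reads]
#1 VA=0x2012827 (r,user):
  lvl0: tbl 0x16, slot 16 ⇒ 0x1F007 (P1/RW1/US1/PS0)
  lvl1: tbl 0x1F, slot 18 ⇒ 0x21007 (P1/RW1/US1/PS0)
  ⇒ phys 0x21827  [2 reads]
#2 VA=0x1E0880A (r,user):
  lvl0: tbl 0x16, slot 15 ⇒ 0x25007 (P1/RW1/US1/PS0)
  lvl1: tbl 0x25, slot 8 ⇒ 0x29007 (P1/RW1/US1/PS0)
  ⇒ phys 0x2980A  [2 reads]

TLB: [["0x2012", "0x21"], ["0x1E08", "0x29"]]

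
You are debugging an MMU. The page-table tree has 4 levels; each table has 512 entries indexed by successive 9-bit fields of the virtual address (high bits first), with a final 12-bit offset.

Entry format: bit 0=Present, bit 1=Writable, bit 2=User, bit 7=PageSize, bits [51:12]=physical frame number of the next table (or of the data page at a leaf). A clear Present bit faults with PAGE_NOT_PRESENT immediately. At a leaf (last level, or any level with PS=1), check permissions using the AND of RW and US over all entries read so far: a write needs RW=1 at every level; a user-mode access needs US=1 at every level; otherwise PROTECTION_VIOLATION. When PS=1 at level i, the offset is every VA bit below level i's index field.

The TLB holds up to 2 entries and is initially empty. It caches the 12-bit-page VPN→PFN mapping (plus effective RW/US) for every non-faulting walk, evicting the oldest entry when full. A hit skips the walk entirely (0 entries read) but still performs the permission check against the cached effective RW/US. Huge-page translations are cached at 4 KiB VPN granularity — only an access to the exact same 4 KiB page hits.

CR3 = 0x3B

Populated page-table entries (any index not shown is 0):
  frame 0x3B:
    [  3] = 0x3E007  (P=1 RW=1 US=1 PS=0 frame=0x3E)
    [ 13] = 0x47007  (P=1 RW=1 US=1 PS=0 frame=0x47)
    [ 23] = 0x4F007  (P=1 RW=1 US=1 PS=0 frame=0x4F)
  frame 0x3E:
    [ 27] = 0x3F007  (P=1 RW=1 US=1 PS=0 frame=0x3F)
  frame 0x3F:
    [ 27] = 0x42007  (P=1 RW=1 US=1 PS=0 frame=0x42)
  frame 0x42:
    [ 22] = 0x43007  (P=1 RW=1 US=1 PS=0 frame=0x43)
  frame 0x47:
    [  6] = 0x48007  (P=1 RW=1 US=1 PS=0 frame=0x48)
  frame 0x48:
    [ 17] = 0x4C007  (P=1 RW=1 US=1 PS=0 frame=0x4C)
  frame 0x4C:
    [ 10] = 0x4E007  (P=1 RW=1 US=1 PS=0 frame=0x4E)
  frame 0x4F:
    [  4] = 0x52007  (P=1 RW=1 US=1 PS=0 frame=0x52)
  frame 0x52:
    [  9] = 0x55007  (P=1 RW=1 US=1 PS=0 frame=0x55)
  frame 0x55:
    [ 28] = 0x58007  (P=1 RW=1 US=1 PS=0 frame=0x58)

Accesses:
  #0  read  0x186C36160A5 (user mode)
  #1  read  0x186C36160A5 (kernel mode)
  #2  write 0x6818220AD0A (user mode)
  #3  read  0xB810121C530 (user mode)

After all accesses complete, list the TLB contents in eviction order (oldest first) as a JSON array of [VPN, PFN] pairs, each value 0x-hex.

Per-access translation:
#0 VA=0x186C36160A5 (r,user):
  [0] read 0x3B idx=3: raw=0x3E007 flags P=1 W=1 U=1 S=0
  [1] read 0x3E idx=27: raw=0x3F007 flags P=1 W=1 U=1 S=0
  [2] read 0x3F idx=27: raw=0x42007 flags P=1 W=1 U=1 S=0
  [3] read 0x42 idx=22: raw=0x43007 flags P=1 W=1 U=1 S=0
  → PA=0x430A5  (4 entries read)
#1 VA=0x186C36160A5 (r,kernel):
  TLB hit vpn=0x186C3616 → PA=0x430A5
#2 VA=0x6818220AD0A (w,user):
  [0] read 0x3B idx=13: raw=0x47007 flags P=1 W=1 U=1 S=0
  [1] read 0x47 idx=6: raw=0x48007 flags P=1 W=1 U=1 S=0
  [2] read 0x48 idx=17: raw=0x4C007 flags P=1 W=1 U=1 S=0
  [3] read 0x4C idx=10: raw=0x4E007 flags P=1 W=1 U=1 S=0
  → PA=0x4ED0A  (4 entries read)
#3 VA=0xB810121C530 (r,user):
  [0] read 0x3B idx=23: raw=0x4F007 flags P=1 W=1 U=1 S=0
  [1] read 0x4F idx=4: raw=0x52007 flags P=1 W=1 U=1 S=0
  [2] read 0x52 idx=9: raw=0x55007 flags P=1 W=1 U=1 S=0
  [3] read 0x55 idx=28: raw=0x58007 flags P=1 W=1 U=1 S=0
  → PA=0x58530  (4 entries read)

TLB: [["0x6818220A", "0x4E"], ["0xB810121C", "0x58"]]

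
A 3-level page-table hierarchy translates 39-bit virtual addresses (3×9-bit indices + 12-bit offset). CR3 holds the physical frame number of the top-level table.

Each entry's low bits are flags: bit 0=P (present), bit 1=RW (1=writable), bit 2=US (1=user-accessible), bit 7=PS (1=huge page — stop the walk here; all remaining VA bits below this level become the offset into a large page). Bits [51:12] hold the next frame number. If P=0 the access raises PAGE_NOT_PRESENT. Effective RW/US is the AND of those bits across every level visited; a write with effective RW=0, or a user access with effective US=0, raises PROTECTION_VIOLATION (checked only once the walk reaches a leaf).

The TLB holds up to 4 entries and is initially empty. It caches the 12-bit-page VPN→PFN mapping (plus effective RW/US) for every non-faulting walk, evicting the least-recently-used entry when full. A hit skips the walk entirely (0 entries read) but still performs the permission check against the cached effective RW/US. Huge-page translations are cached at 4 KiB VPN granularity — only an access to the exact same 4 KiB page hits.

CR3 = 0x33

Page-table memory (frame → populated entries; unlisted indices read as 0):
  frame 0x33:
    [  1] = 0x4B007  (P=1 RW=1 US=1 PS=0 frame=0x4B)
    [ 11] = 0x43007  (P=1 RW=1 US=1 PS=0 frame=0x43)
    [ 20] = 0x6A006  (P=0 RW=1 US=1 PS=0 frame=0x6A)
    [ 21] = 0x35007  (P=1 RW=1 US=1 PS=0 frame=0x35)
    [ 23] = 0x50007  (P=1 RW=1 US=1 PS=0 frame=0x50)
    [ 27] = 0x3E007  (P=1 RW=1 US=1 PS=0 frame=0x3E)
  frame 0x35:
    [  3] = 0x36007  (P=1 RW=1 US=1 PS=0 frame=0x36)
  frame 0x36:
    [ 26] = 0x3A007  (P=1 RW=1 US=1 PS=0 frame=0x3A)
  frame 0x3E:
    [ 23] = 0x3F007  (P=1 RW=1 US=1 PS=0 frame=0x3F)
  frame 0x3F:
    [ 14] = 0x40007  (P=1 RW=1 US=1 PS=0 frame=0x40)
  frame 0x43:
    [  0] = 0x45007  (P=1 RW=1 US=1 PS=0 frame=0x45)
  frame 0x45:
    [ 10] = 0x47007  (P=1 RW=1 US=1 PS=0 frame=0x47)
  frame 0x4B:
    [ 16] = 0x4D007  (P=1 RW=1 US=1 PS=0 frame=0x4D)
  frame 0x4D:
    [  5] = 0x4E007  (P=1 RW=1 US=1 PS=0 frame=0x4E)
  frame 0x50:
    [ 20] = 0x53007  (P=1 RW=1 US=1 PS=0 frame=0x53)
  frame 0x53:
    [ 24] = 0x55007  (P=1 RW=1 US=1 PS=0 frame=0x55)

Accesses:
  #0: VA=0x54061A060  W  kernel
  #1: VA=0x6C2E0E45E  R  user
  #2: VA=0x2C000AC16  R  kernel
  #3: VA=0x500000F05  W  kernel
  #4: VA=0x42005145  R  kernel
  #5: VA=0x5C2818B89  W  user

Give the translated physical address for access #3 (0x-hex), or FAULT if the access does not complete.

Walk each access:
#0 VA=0x54061A060 (w,kernel):
  L0: frame=0x33 idx=21 entry=0x35007 [P=1 RW=1 US=1 PS=0]
  L1: frame=0x35 idx=3 entry=0x36007 [P=1 RW=1 US=1 PS=0]
  L2: frame=0x36 idx=26 entry=0x3A007 [P=1 RW=1 US=1 PS=0]
  ⇒ phys 0x3A060  [3 reads]
#1 VA=0x6C2E0E45E (r,user):
  L0: frame=0x33 idx=27 entry=0x3E007 [P=1 RW=1 US=1 PS=0]
  L1: frame=0x3E idx=23 entry=0x3F007 [P=1 RW=1 US=1 PS=0]
  L2: frame=0x3F idx=14 entry=0x40007 [P=1 RW=1 US=1 PS=0]
  ⇒ phys 0x4045E  [3 reads]
#2 VA=0x2C000AC16 (r,kernel):
  L0: frame=0x33 idx=11 entry=0x43007 [P=1 RW=1 US=1 PS=0]
  L1: frame=0x43 idx=0 entry=0x45007 [P=1 RW=1 US=1 PS=0]
  L2: frame=0x45 idx=10 entry=0x47007 [P=1 RW=1 US=1 PS=0]
  ⇒ phys 0x47C16  [3 reads]
#3 VA=0x500000F05 (w,kernel):
  L0: frame=0x33 idx=20 entry=0x6A006 [P=0 RW=1 US=1 PS=0]
  ✗ PAGE_NOT_PRESENT  [1 reads]
#4 VA=0x42005145 (r,kernel):
  L0: frame=0x33 idx=1 entry=0x4B007 [P=1 RW=1 US=1 PS=0]
  L1: frame=0x4B idx=16 entry=0x4D007 [P=1 RW=1 US=1 PS=0]
  L2: frame=0x4D idx=5 entry=0x4E007 [P=1 RW=1 US=1 PS=0]
  ⇒ phys 0x4E145  [3 reads]
#5 VA=0x5C2818B89 (w,user):
  L0: frame=0x33 idx=23 entry=0x50007 [P=1 RW=1 US=1 PS=0]
  L1: frame=0x50 idx=20 entry=0x53007 [P=1 RW=1 US=1 PS=0]
  L2: frame=0x53 idx=24 entry=0x55007 [P=1 RW=1 US=1 PS=0]
  ⇒ phys 0x55B89  [3 reads]

Access #3 PA: FAULT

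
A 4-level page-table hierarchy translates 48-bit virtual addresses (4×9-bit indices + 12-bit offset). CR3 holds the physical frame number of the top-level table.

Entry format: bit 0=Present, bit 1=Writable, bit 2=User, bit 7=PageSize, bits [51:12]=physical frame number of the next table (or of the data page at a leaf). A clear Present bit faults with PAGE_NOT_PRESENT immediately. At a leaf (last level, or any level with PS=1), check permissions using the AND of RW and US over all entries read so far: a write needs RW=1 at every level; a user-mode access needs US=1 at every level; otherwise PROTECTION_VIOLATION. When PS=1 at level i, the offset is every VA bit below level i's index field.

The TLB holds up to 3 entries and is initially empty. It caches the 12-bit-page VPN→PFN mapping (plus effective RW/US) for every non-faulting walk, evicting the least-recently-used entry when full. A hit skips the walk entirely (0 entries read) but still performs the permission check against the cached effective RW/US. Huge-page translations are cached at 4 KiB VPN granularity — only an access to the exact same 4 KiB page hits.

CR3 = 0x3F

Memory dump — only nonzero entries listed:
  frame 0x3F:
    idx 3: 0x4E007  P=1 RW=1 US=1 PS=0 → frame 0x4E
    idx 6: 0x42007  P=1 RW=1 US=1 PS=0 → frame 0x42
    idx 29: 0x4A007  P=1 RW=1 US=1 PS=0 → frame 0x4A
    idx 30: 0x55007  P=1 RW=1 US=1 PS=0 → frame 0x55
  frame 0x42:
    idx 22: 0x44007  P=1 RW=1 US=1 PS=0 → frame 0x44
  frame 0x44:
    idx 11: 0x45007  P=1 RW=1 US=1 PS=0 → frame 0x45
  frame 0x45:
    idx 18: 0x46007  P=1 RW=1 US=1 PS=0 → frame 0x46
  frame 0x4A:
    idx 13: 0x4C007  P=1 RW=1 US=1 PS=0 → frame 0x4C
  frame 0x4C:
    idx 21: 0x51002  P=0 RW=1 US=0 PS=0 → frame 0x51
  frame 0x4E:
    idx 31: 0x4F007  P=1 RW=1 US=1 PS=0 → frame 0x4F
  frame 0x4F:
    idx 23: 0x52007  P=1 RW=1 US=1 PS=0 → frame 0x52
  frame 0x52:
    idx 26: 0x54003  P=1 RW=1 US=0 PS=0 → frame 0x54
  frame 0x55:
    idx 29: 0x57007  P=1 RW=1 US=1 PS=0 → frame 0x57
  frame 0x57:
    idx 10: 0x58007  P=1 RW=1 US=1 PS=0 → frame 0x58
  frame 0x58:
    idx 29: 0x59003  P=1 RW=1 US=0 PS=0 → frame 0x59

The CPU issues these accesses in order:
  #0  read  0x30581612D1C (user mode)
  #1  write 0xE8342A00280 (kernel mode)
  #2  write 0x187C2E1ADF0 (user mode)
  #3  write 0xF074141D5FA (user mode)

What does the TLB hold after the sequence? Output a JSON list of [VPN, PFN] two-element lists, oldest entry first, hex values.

Trace:
#0 VA=0x30581612D1C (r,user):
  lvl0: tbl 0x3F, slot 6 ⇒ 0x42007 (P1/RW1/US1/PS0)
  lvl1: tbl 0x42, slot 22 ⇒ 0x44007 (P1/RW1/US1/PS0)
  lvl2: tbl 0x44, slot 11 ⇒ 0x45007 (P1/RW1/US1/PS0)
  lvl3: tbl 0x45, slot 18 ⇒ 0x46007 (P1/RW1/US1/PS0)
  ⇒ phys 0x46D1C  [4 reads]
#1 VA=0xE8342A00280 (w,kernel):
  lvl0: tbl 0x3F, slot 29 ⇒ 0x4A007 (P1/RW1/US1/PS0)
  lvl1: tbl 0x4A, slot 13 ⇒ 0x4C007 (P1/RW1/US1/PS0)
  lvl2: tbl 0x4C, slot 21 ⇒ 0x51002 (P0/RW1/US0/PS0)
  ✗ PAGE_NOT_PRESENT  [3 reads]
#2 VA=0x187C2E1ADF0 (w,user):
  lvl0: tbl 0x3F, slot 3 ⇒ 0x4E007 (P1/RW1/US1/PS0)
  lvl1: tbl 0x4E, slot 31 ⇒ 0x4F007 (P1/RW1/US1/PS0)
  lvl2: tbl 0x4F, slot 23 ⇒ 0x52007 (P1/RW1/US1/PS0)
  lvl3: tbl 0x52, slot 26 ⇒ 0x54003 (P1/RW1/US0/PS0)
  ✗ PROTECTION_VIOLATION  [4 reads]
#3 VA=0xF074141D5FA (w,user):
  lvl0: tbl 0x3F, slot 30 ⇒ 0x55007 (P1/RW1/US1/PS0)
  lvl1: tbl 0x55, slot 29 ⇒ 0x57007 (P1/RW1/US1/PS0)
  lvl2: tbl 0x57, slot 10 ⇒ 0x58007 (P1/RW1/US1/PS0)
  lvl3: tbl 0x58, slot 29 ⇒ 0x59003 (P1/RW1/US0/PS0)
  ✗ PROTECTION_VIOLATION  [4 reads]

TLB: [["0x30581612", "0x46"]]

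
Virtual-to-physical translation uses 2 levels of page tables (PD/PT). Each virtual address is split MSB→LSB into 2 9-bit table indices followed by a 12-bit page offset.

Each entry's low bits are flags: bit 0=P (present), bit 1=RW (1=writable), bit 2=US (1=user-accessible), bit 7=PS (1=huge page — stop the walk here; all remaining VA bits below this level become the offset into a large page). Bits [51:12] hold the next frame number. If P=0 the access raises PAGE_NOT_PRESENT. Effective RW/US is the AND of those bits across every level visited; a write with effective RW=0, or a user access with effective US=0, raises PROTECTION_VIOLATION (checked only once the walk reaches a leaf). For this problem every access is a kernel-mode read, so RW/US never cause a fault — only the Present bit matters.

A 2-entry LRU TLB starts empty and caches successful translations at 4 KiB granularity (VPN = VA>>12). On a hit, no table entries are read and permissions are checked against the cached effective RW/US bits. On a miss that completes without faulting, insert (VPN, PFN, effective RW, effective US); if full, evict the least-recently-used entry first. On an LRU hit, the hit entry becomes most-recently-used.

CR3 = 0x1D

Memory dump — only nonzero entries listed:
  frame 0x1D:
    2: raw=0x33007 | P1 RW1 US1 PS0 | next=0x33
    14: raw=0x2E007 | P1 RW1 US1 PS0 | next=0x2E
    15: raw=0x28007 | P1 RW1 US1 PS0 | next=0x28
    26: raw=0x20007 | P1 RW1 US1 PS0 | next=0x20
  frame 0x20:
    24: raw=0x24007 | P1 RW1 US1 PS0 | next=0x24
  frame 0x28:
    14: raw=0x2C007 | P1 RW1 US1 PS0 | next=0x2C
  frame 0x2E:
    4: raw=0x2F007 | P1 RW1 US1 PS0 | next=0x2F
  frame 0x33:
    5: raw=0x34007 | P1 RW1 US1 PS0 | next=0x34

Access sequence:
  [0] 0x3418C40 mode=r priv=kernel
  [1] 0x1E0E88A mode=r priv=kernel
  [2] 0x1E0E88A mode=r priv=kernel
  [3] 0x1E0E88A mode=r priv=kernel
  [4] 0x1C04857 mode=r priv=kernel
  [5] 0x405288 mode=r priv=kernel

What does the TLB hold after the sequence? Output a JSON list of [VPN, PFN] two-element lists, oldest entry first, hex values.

Walk each access:
#0 VA=0x3418C40 (r,kernel):
  L0: frame=0x1D idx=26 entry=0x20007 [P=1 RW=1 US=1 PS=0]
  L1: frame=0x20 idx=24 entry=0x24007 [P=1 RW=1 US=1 PS=0]
  ✓ 0x24C40  — 2 lookups
#1 VA=0x1E0E88A (r,kernel):
  L0: frame=0x1D idx=15 entry=0x28007 [P=1 RW=1 US=1 PS=0]
  L1: frame=0x28 idx=14 entry=0x2C007 [P=1 RW=1 US=1 PS=0]
  ✓ 0x2C88A  — 2 lookups
#2 VA=0x1E0E88A (r,kernel):
  TLB hit vpn=0x1E0E → PA=0x2C88A
#3 VA=0x1E0E88A (r,kernel):
  TLB hit vpn=0x1E0E → PA=0x2C88A
#4 VA=0x1C04857 (r,kernel):
  L0: frame=0x1D idx=14 entry=0x2E007 [P=1 RW=1 US=1 PS=0]
  L1: frame=0x2E idx=4 entry=0x2F007 [P=1 RW=1 US=1 PS=0]
  ✓ 0x2F857  — 2 lookups
#5 VA=0x405288 (r,kernel):
  L0: frame=0x1D idx=2 entry=0x33007 [P=1 RW=1 US=1 PS=0]
  L1: frame=0x33 idx=5 entry=0x34007 [P=1 RW=1 US=1 PS=0]
  ✓ 0x34288  — 2 lookups

TLB: [["0x1C04", "0x2F"], ["0x405", "0x34"]]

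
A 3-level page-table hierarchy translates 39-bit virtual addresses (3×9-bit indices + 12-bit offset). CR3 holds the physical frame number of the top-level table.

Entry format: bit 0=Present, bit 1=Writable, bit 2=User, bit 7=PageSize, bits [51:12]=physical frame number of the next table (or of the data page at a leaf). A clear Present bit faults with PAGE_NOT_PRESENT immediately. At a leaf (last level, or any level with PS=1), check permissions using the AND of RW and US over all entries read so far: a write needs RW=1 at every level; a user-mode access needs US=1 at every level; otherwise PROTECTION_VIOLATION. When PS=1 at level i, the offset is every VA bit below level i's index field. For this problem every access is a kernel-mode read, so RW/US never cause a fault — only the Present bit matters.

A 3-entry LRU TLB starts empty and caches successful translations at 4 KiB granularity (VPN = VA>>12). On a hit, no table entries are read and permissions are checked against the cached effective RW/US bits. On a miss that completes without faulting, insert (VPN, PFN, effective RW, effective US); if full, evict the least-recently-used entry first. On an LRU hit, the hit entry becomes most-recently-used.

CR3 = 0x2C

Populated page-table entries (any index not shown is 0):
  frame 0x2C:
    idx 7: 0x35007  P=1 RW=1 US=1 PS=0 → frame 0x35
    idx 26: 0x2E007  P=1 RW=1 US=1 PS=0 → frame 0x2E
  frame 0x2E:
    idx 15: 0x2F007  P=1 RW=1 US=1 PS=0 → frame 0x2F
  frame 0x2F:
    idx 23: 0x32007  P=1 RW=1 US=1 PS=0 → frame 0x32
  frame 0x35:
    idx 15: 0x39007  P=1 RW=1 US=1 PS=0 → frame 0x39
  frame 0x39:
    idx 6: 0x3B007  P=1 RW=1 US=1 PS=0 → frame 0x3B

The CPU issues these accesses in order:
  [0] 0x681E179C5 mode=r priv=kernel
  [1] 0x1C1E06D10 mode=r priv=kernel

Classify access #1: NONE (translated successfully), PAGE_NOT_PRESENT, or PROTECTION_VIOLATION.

Per-access translation:
#0 VA=0x681E179C5 (r,kernel):
  [0] read 0x2C idx=26: raw=0x2E007 flags P=1 W=1 U=1 S=0
  [1] read 0x2E idx=15: raw=0x2F007 flags P=1 W=1 U=1 S=0
  [2] read 0x2F idx=23: raw=0x32007 flags P=1 W=1 U=1 S=0
  ✓ 0x329C5  — 3 lookups
#1 VA=0x1C1E06D10 (r,kernel):
  [0] read 0x2C idx=7: raw=0x35007 flags P=1 W=1 U=1 S=0
  [1] read 0x35 idx=15: raw=0x39007 flags P=1 W=1 U=1 S=0
  [2] read 0x39 idx=6: raw=0x3B007 flags P=1 W=1 U=1 S=0
  ✓ 0x3BD10  — 3 lookups

Access #1 fault: NONE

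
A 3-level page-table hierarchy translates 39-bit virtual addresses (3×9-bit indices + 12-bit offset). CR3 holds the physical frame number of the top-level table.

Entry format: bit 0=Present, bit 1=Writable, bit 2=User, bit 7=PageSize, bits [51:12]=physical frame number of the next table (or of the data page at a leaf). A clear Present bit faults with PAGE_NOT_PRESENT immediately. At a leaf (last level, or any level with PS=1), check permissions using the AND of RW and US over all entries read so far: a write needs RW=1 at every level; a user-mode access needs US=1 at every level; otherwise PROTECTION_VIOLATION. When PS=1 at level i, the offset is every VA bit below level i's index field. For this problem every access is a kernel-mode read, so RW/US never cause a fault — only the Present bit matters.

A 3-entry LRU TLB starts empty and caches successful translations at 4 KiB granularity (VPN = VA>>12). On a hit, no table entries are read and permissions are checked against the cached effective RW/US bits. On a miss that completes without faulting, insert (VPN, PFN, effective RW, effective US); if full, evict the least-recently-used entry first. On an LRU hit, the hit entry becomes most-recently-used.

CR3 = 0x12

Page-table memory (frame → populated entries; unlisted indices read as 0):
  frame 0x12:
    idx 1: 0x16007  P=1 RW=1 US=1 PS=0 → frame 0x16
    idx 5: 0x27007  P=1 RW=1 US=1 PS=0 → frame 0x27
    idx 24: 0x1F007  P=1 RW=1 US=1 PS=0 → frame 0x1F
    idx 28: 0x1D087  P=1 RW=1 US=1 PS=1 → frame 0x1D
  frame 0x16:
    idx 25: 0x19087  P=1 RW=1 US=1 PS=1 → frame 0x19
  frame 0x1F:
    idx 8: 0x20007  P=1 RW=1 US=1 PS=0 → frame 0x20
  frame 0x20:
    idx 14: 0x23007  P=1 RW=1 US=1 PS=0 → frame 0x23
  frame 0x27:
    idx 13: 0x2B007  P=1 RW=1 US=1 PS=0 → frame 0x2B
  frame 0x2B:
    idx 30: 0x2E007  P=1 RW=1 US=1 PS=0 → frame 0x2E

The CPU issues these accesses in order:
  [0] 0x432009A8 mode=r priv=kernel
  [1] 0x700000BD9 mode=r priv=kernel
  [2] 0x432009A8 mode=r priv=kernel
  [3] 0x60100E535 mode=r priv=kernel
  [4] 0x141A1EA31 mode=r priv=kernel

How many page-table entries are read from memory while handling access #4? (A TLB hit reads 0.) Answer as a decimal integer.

Per-access translation:
#0 VA=0x432009A8 (r,kernel):
  L0 @0x12[1] → 0x16007  P=1,RW=1,US=1,PS=0
  L1 @0x16[25] → 0x19087  P=1,RW=1,US=1,PS=1
  ⇒ phys 0x199A8 (huge @L1)  [2 reads]
#1 VA=0x700000BD9 (r,kernel):
  L0 @0x12[28] → 0x1D087  P=1,RW=1,US=1,PS=1
  ⇒ phys 0x1DBD9 (huge @L0)  [1 reads]
#2 VA=0x432009A8 (r,kernel):
  TLB hit vpn=0x43200 → PA=0x199A8
#3 VA=0x60100E535 (r,kernel):
  L0 @0x12[24] → 0x1F007  P=1,RW=1,US=1,PS=0
  L1 @0x1F[8] → 0x20007  P=1,RW=1,US=1,PS=0
  L2 @0x20[14] → 0x23007  P=1,RW=1,US=1,PS=0
  ⇒ phys 0x23535  [3 reads]
#4 VA=0x141A1EA31 (r,kernel):
  L0 @0x12[5] → 0x27007  P=1,RW=1,US=1,PS=0
  L1 @0x27[13] → 0x2B007  P=1,RW=1,US=1,PS=0
  L2 @0x2B[30] → 0x2E007  P=1,RW=1,US=1,PS=0
  ⇒ phys 0x2EA31  [3 reads]

Entries read for #4: 3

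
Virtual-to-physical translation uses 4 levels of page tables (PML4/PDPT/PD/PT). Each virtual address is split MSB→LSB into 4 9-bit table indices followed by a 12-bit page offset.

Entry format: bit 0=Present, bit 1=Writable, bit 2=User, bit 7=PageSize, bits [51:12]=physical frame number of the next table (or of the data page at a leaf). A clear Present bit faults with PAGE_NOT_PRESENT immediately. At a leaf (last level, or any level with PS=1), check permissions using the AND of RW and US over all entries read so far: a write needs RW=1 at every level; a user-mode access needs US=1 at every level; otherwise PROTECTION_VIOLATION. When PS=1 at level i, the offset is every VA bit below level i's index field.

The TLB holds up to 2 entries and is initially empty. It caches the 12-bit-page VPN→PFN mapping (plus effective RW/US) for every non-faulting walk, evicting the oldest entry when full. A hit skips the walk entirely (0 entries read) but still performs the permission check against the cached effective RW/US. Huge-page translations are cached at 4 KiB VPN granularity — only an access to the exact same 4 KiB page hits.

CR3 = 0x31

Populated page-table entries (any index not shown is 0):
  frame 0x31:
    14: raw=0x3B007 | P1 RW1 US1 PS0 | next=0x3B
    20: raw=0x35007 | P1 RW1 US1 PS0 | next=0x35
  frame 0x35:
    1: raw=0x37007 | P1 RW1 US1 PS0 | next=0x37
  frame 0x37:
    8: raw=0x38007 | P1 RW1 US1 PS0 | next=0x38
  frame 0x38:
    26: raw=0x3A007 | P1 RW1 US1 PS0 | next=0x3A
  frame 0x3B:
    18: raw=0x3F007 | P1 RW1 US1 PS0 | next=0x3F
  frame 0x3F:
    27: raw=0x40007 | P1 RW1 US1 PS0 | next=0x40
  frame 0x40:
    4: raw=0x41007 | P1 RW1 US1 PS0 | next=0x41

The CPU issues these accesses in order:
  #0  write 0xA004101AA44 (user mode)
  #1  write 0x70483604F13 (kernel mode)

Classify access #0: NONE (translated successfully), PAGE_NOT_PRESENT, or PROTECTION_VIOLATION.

Per-access translation:
#0 VA=0xA004101AA44 (w,user):
  L0: frame=0x31 idx=20 entry=0x35007 [P=1 RW=1 US=1 PS=0]
  L1: frame=0x35 idx=1 entry=0x37007 [P=1 RW=1 US=1 PS=0]
  L2: frame=0x37 idx=8 entry=0x38007 [P=1 RW=1 US=1 PS=0]
  L3: frame=0x38 idx=26 entry=0x3A007 [P=1 RW=1 US=1 PS=0]
  ✓ 0x3AA44  — 4 lookups
#1 VA=0x70483604F13 (w,kernel):
  L0: frame=0x31 idx=14 entry=0x3B007 [P=1 RW=1 US=1 PS=0]
  L1: frame=0x3B idx=18 entry=0x3F007 [P=1 RW=1 US=1 PS=0]
  L2: frame=0x3F idx=27 entry=0x40007 [P=1 RW=1 US=1 PS=0]
  L3: frame=0x40 idx=4 entry=0x41007 [P=1 RW=1 US=1 PS=0]
  ✓ 0x41F13  — 4 lookups

Access #0 fault: NONE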